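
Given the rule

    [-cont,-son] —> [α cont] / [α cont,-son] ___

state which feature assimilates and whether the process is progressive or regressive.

The shared variable α links the value of [cont] on the target to that of the neighbouring obstruent. [cont] distinguishes stops from fricatives — a manner-of-articulation feature — so this is manner assimilation.
The conditioning segment sits to the left of the focus bar, meaning the trigger precedes the segment that changes — progressive assimilation.

progressive manner assimilation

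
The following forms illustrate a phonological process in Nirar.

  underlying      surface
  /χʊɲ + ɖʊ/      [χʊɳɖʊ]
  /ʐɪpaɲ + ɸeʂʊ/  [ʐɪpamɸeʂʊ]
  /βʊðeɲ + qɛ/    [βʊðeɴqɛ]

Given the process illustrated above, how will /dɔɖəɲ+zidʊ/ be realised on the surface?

[dɔɖənzidʊ]

The data show regressive place assimilation: /ɲ/ → [ɳ] before /ɖ/; /ɲ/ → [m] before /ɸ/; /ɲ/ → [ɴ] before /q/. In each pair only place changes, matching the following consonant, while manner and voice stay constant.
/ɲ/ is a voiced palatal nasal. The following trigger /z/ is alveolar, so /ɲ/ must become alveolar as well.
The voiced alveolar nasal is [n], so /ɲ/ → [n].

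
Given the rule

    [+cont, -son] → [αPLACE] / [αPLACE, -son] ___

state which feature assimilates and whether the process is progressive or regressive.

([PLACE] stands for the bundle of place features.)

The rule copies the place features (abbreviated [PLACE]) from the environment onto the target, so the assimilating feature is place.
Since the environment is written before the underscore, the trigger precedes the target; the direction is progressive.

progressive place assimilation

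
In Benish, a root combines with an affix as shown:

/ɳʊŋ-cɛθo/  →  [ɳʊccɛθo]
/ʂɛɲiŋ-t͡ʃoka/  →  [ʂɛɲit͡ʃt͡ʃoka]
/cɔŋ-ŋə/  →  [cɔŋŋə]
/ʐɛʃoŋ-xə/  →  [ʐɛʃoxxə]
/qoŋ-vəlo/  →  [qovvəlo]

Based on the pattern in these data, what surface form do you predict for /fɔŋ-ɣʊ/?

[fɔɣɣʊ]

The data show regressive total assimilation (/ŋ/ → [c] before /c/; /ŋ/ → [t͡ʃ] before /t͡ʃ/; /ŋ/ → [x] before /x/; /ŋ/ → [v] before /v/): in every case the target segment becomes identical to its following neighbour, copying more than a single feature.
In [cɔŋŋə] the two consonants at the boundary are already identical (/ŋ/ + /ŋ/), so the rule applies vacuously and nothing changes.
/ŋ/ is the segment targeted by the rule; it sits immediately before /ɣ/, so it assimilates completely and surfaces as [ɣ].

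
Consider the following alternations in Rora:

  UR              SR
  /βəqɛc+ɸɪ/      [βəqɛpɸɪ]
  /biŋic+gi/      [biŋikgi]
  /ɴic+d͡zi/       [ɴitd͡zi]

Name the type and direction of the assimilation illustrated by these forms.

Underlying /c/ is realised as [p] next to /ɸ/; /ɸ/ itself does not change.
The change palatal → bilabial matches the place of the following /ɸ/, identifying this as place assimilation.
Manner and voice are unchanged, so the assimilation is partial, not total.
Checking the remaining alternations: /c/ → [k] before /g/ (palatal → velar, matching velar); /c/ → [t] before /d͡z/ (palatal → alveolar, matching alveolar) — only place changes, and always toward the following segment.
The trigger is the following segment, so the direction is regressive (anticipatory).

regressive place assimilation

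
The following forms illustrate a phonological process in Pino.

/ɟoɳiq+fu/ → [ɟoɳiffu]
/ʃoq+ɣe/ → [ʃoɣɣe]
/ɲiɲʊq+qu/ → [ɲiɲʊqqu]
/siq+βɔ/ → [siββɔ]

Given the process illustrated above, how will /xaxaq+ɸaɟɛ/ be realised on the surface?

[xaxaɸɸaɟɛ]

The data show regressive total assimilation (/q/ → [f] before /f/; /q/ → [ɣ] before /ɣ/; /q/ → [β] before /β/): in every case the target segment becomes identical to its following neighbour, copying more than a single feature.
In [ɲiɲʊqqu] the two consonants at the boundary are already identical (/q/ + /q/), so the rule applies vacuously and nothing changes.
/q/ is the segment targeted by the rule; it sits immediately before /ɸ/, so it assimilates completely and surfaces as [ɸ].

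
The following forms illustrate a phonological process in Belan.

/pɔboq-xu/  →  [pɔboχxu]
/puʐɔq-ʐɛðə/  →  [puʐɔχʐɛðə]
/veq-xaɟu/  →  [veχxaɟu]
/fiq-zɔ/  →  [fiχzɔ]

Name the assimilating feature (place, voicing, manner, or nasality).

Underlying /q/ is realised as [χ] next to /x/; /x/ itself does not change.
The change stop → fricative matches the manner of the following /x/, identifying this as manner assimilation.
The other alternating forms pattern the same way: /q/ → [χ] before /ʐ/ (stop → fricative, matching a fricative); /q/ → [χ] before /z/ (stop → fricative, matching a fricative) — only manner changes, and always toward the following segment.

manner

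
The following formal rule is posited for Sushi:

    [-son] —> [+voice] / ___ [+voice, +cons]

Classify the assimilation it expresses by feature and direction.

The target ([-son], obstruents) acquires [+voice] next to a voiced consonant ([+voice, +cons]) — it takes on the voicing of its neighbour, so the feature that spreads is voicing.
Since the environment is written after the underscore, the trigger follows the target; the direction is regressive.

regressive voicing assimilation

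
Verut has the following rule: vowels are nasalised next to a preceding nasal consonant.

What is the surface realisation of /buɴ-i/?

/i/ sits next to the nasal /ɴ/ and is therefore nasalised to [ĩ].

[buɴĩ]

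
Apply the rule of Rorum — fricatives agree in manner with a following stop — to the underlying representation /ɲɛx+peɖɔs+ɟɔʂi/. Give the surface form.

/x/ is a voiceless velar fricative. The following trigger /p/ is a stop, so /x/ must become a stop as well.
The voiceless velar stop is [k], so /x/ → [k].
The same rule applies at the second boundary: /s/ → [t] next to /ɟ/.

[ɲɛkpeɖɔtɟɔʂi]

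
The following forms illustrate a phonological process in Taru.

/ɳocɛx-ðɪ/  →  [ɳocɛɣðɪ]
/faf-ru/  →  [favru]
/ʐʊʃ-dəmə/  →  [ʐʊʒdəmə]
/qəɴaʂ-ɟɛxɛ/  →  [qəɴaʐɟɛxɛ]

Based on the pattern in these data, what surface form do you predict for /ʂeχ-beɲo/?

The data show regressive voicing assimilation: /x/ → [ɣ] before /ð/; /f/ → [v] before /r/; /ʃ/ → [ʒ] before /d/; /ʂ/ → [ʐ] before /ɟ/. In each pair only voicing changes, matching the following consonant, while place and manner stay constant.
/χ/ is a voiceless uvular fricative. The following trigger /b/ is voiced, so /χ/ must become voiced as well.
Changing only its voicing to voiced gives [ʁ] — the voiced uvular fricative.

[ʂeʁbeɲo]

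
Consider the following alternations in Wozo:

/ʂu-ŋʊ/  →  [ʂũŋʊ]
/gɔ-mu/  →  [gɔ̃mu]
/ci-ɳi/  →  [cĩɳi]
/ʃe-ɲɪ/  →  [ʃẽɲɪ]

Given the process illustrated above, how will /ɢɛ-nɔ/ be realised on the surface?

[ɢɛ̃nɔ]

The data show regressive nasality assimilation (vowel nasalisation): /u/ → [ũ] before /ŋ/; /ɔ/ → [ɔ̃] before /m/; /i/ → [ĩ] before /ɳ/; /e/ → [ẽ] before /ɲ/ — a vowel is nasalised by an immediately following nasal consonant.
The vowel /ɛ/ is adjacent to the following nasal /n/, so it acquires [+nasal] and surfaces as [ɛ̃].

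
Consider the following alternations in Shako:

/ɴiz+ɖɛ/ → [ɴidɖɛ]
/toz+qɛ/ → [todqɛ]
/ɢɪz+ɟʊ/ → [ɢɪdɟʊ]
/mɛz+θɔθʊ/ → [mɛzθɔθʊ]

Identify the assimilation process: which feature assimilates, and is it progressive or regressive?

regressive manner assimilation

Comparing underlying and surface forms, /z/ → [d] is the alternation; the neighbouring /ɖ/ is constant.
The change fricative → stop matches the manner of the following /ɖ/, identifying this as manner assimilation.
Place and voice are unchanged, so the assimilation is partial, not total.
The same holds elsewhere in the data: /z/ → [d] before /q/ (fricative → stop, matching a stop); /z/ → [d] before /ɟ/ (fricative → stop, matching a stop) — only manner changes, and always toward the following segment.
Nothing changes in [mɛzθɔθʊ]: there the adjacent consonants already agree in manner (/z/ and /θ/ are both fricatives), so this form is consistent with the same rule.
The trigger is the following segment, so the direction is regressive (anticipatory).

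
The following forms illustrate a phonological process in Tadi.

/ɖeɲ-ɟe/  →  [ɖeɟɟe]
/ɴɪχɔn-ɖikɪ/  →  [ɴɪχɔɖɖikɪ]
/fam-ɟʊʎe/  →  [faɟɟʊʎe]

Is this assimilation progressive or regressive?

regressive

The segment that alternates is /ɲ/, which surfaces as [ɟ] when adjacent to /ɟ/.
The output [ɟ] is identical to the trigger /ɟ/ — every feature (place, manner, voicing) has been copied — so this is total assimilation.
The remaining alternations confirm this: /n/ → [ɖ] before /ɖ/; /m/ → [ɟ] before /ɟ/ — in each case the output is a copy of the following consonant.
Since the segment that changes precedes the conditioning segment, the assimilation is regressive.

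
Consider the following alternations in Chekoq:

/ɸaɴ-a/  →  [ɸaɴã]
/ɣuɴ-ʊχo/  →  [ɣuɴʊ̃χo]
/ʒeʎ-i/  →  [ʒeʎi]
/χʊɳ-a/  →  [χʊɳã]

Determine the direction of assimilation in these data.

progressive

The vowel /a/ surfaces as nasalised [ã] next to the preceding nasal /ɴ/ — it has acquired the [+nasal] feature of its neighbour.
The other forms show the same pattern: /ʊ/ → [ʊ̃] after /ɴ/; /a/ → [ã] after /ɳ/ — each time a vowel is nasalised next to a preceding nasal.
No change occurs in [ʒeʎi] because the vowel at the boundary is adjacent to an oral consonant, not a nasal (/i/ next to /ʎ/).
Because the conditioning nasal is to the left of the vowel that changes, the process is progressive (perseverative).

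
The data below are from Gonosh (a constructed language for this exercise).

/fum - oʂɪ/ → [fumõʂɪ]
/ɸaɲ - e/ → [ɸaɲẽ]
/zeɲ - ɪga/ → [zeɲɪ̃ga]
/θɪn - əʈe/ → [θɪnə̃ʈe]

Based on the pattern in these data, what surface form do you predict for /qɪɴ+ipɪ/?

The data show progressive nasality assimilation (vowel nasalisation): /o/ → [õ] after /m/; /e/ → [ẽ] after /ɲ/; /ɪ/ → [ɪ̃] after /ɲ/; /ə/ → [ə̃] after /n/ — a vowel is nasalised by an immediately preceding nasal consonant.
/i/ sits next to the nasal /ɴ/ and is therefore nasalised to [ĩ].

[qɪɴĩpɪ]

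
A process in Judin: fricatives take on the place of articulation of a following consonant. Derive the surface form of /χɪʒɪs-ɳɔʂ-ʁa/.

/s/ is a voiceless alveolar fricative. The following trigger /ɳ/ is retroflex, so /s/ must become retroflex as well.
The voiceless retroflex fricative is [ʂ], so /s/ → [ʂ].
At the second juncture, /ʂ/ likewise becomes [χ] adjacent to /ʁ/.

[χɪʒɪʂɳɔχʁa]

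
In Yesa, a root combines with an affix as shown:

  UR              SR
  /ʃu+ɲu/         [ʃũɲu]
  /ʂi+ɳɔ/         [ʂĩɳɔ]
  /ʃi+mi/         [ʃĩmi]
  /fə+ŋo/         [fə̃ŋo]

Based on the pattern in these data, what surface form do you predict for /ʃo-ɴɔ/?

The data show regressive nasality assimilation (vowel nasalisation): /u/ → [ũ] before /ɲ/; /i/ → [ĩ] before /ɳ/; /i/ → [ĩ] before /m/; /ə/ → [ə̃] before /ŋ/ — a vowel is nasalised by an immediately following nasal consonant.
The vowel /o/ is adjacent to the following nasal /ɴ/, so it acquires [+nasal] and surfaces as [õ].

[ʃõɴɔ]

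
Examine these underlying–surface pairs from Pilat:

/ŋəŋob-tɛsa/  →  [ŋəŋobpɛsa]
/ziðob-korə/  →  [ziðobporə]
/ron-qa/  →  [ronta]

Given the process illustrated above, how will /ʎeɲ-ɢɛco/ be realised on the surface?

The data show progressive place assimilation: /t/ → [p] after /b/; /k/ → [p] after /b/; /q/ → [t] after /n/. In each pair only place changes, matching the preceding consonant, while manner and voice stay constant.
The rule targets /ɢ/ (voiced uvular stop), which sits after the trigger /ɲ/ (palatal).
The voiced palatal stop is [ɟ], so /ɢ/ → [ɟ].

[ʎeɲɟɛco]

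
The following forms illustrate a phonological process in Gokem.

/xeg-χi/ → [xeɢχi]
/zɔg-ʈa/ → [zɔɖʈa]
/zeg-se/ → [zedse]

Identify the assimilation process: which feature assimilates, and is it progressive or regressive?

regressive place assimilation

Comparing underlying and surface forms, /g/ → [ɢ] is the alternation; the neighbouring /χ/ is constant.
The change velar → uvular matches the place of the following /χ/, identifying this as place assimilation.
Manner and voice are unchanged, so the assimilation is partial, not total.
The other alternating forms pattern the same way: /g/ → [ɖ] before /ʈ/ (velar → retroflex, matching retroflex); /g/ → [d] before /s/ (velar → alveolar, matching alveolar) — only place changes, and always toward the following segment.
Since the segment that changes precedes the conditioning segment, the assimilation is regressive.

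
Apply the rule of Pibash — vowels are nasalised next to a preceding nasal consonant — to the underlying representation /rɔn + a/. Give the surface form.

[rɔnã]

The vowel /a/ is adjacent to the preceding nasal /n/, so it acquires [+nasal] and surfaces as [ã].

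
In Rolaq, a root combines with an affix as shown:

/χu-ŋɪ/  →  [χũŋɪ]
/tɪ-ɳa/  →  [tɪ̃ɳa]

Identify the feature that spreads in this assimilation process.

The vowel /u/ surfaces as nasalised [ũ] next to the following nasal /ŋ/ — it has acquired the [+nasal] feature of its neighbour.
Likewise in the remaining data: /ɪ/ → [ɪ̃] before /ɳ/ — each time a vowel is nasalised next to a following nasal.

nasality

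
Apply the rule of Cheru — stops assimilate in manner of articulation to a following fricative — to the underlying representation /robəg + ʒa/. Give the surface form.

/g/ is a voiced velar stop. The following trigger /ʒ/ is a fricative, so /g/ must become a fricative as well.
A voiced velar fricative is [ɣ], so the surface segment is [ɣ].

[robəɣʒa]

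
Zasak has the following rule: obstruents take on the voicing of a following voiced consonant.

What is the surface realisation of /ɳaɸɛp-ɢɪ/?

The rule targets /p/ (voiceless bilabial stop), which sits before the trigger /ɢ/ (voiced).
A voiced bilabial stop is [b], so the surface segment is [b].

[ɳaɸɛbɢɪ]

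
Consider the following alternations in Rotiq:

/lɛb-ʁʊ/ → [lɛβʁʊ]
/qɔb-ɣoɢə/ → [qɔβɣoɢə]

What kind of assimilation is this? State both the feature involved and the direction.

Underlying /b/ is realised as [β] next to /ʁ/; /ʁ/ itself does not change.
/b/ is a stop while /ʁ/ is a fricative; the output [β] is a fricative, matching the trigger — so the feature that spreads is manner.
Place and voice are unchanged, so the assimilation is partial, not total.
Checking the remaining alternation: /b/ → [β] before /ɣ/ (stop → fricative, matching a fricative) — only manner changes, and always toward the following segment.
Since the segment that changes precedes the conditioning segment, the assimilation is regressive.

regressive manner assimilation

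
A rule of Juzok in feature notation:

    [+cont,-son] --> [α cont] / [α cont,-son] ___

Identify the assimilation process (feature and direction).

progressive manner assimilation

The rule copies [cont] (continuancy) from the environment onto the target fricatives; since [±cont] encodes the stop/fricative manner contrast, the assimilating dimension is manner.
Since the environment is written before the underscore, the trigger precedes the target; the direction is progressive.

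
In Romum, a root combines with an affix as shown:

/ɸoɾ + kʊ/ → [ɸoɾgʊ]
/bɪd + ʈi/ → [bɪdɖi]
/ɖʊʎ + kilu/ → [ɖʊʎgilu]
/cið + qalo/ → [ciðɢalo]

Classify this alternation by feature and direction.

Comparing underlying and surface forms, /k/ → [g] is the alternation; the neighbouring /ɾ/ is constant.
/k/ is voiceless while /ɾ/ is voiced; the output [g] is voiced, matching the trigger — so the feature that spreads is voicing.
Place and manner are unchanged, so the assimilation is partial, not total.
The same holds elsewhere in the data: /ʈ/ → [ɖ] after /d/ (voiceless → voiced, matching voiced); /k/ → [g] after /ʎ/ (voiceless → voiced, matching voiced); /q/ → [ɢ] after /ð/ (voiceless → voiced, matching voiced) — only voicing changes, and always toward the preceding segment.
The trigger is the preceding segment, so the direction is progressive (perseverative).

progressive voicing assimilation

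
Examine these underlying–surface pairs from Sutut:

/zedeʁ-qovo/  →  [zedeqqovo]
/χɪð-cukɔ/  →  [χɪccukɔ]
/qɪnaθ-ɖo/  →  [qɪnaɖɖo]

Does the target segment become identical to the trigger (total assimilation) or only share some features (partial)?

total assimilation

Comparing underlying and surface forms, /ʁ/ → [q] is the alternation; the neighbouring /q/ is constant.
The output [q] is identical to the trigger /q/ — every feature (place, manner, voicing) has been copied — so this is total assimilation.
The remaining alternations confirm this: /ð/ → [c] before /c/; /θ/ → [ɖ] before /ɖ/ — in each case the output is a copy of the following consonant.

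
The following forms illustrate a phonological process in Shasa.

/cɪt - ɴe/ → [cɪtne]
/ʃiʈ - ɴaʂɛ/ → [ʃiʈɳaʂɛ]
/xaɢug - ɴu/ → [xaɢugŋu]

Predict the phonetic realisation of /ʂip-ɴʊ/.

The data show progressive place assimilation: /ɴ/ → [n] after /t/; /ɴ/ → [ɳ] after /ʈ/; /ɴ/ → [ŋ] after /g/. In each pair only place changes, matching the preceding consonant, while manner and voice stay constant.
/ɴ/ is a voiced uvular nasal. The preceding trigger /p/ is bilabial, so /ɴ/ must become bilabial as well.
Changing only its place to bilabial gives [m] — the voiced bilabial nasal.

[ʂipmʊ]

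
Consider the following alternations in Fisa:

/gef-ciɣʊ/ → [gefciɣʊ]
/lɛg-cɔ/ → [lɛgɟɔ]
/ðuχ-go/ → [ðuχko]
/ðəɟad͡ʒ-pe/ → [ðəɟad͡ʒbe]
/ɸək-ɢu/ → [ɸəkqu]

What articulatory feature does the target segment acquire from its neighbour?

voicing

The segment that alternates is /c/, which surfaces as [ɟ] when adjacent to /g/.
/c/ is voiceless while /g/ is voiced; the output [ɟ] is voiced, matching the trigger — so the feature that spreads is voicing.
Checking the remaining alternations: /g/ → [k] after /χ/ (voiced → voiceless, matching voiceless); /p/ → [b] after /d͡ʒ/ (voiceless → voiced, matching voiced); /ɢ/ → [q] after /k/ (voiced → voiceless, matching voiceless) — only voicing changes, and always toward the preceding segment.
Nothing changes in [gefciɣʊ]: there the adjacent consonants already agree in voicing (/c/ and /f/ are both voiceless), so this form is consistent with the same rule.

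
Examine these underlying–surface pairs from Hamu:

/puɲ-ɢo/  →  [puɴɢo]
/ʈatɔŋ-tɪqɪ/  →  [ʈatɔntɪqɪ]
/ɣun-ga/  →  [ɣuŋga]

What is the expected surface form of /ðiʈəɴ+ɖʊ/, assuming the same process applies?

[ðiʈəɳɖʊ]

The data show regressive place assimilation: /ɲ/ → [ɴ] before /ɢ/; /ŋ/ → [n] before /t/; /n/ → [ŋ] before /g/. In each pair only place changes, matching the following consonant, while manner and voice stay constant.
/ɴ/ is a voiced uvular nasal. The following trigger /ɖ/ is retroflex, so /ɴ/ must become retroflex as well.
The voiced retroflex nasal is [ɳ], so /ɴ/ → [ɳ].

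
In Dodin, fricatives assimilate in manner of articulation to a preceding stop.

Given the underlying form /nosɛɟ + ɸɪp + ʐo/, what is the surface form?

[nosɛɟpɪpɖo]

The rule targets /ɸ/ (voiceless bilabial fricative), which sits after the trigger /ɟ/ (stop).
Changing only its manner to stop gives [p] — the voiceless bilabial stop.
At the second juncture, /ʐ/ likewise becomes [ɖ] adjacent to /p/.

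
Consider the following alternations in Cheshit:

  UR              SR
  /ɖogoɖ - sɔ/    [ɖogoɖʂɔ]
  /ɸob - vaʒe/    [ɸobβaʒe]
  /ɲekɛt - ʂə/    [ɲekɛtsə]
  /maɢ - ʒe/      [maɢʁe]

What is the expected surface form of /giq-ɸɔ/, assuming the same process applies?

The data show progressive place assimilation: /s/ → [ʂ] after /ɖ/; /v/ → [β] after /b/; /ʂ/ → [s] after /t/; /ʒ/ → [ʁ] after /ɢ/. In each pair only place changes, matching the preceding consonant, while manner and voice stay constant.
/ɸ/ is a voiceless bilabial fricative. The preceding trigger /q/ is uvular, so /ɸ/ must become uvular as well.
A voiceless uvular fricative is [χ], so the surface segment is [χ].

[giqχɔ]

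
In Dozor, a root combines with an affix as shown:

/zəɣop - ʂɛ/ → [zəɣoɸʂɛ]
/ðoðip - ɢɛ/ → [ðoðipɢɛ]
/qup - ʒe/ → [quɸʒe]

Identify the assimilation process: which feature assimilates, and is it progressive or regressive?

regressive manner assimilation

The segment that alternates is /p/, which surfaces as [ɸ] when adjacent to /ʂ/.
/p/ is a stop while /ʂ/ is a fricative; the output [ɸ] is a fricative, matching the trigger — so the feature that spreads is manner.
Place and voice are unchanged, so the assimilation is partial, not total.
The other alternating form patterns the same way: /p/ → [ɸ] before /ʒ/ (stop → fricative, matching a fricative) — only manner changes, and always toward the following segment.
Nothing changes in [ðoðipɢɛ]: there the adjacent consonants already agree in manner (/p/ and /ɢ/ are both stops), so this form is consistent with the same rule.
The trigger is the following segment, so the direction is regressive (anticipatory).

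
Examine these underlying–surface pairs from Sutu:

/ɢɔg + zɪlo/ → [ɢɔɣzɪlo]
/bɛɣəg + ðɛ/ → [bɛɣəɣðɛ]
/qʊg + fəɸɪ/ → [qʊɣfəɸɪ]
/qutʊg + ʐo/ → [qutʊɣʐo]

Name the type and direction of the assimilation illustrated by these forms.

regressive manner assimilation

Underlying /g/ is realised as [ɣ] next to /z/; /z/ itself does not change.
The change stop → fricative matches the manner of the following /z/, identifying this as manner assimilation.
Place and voice are unchanged, so the assimilation is partial, not total.
The same holds elsewhere in the data: /g/ → [ɣ] before /ð/ (stop → fricative, matching a fricative); /g/ → [ɣ] before /f/ (stop → fricative, matching a fricative); /g/ → [ɣ] before /ʐ/ (stop → fricative, matching a fricative) — only manner changes, and always toward the following segment.
Since the segment that changes precedes the conditioning segment, the assimilation is regressive.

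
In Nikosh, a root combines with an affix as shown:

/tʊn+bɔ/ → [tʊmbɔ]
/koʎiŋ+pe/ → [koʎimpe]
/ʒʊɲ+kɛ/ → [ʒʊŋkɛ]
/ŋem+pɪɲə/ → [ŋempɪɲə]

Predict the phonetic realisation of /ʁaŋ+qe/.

[ʁaɴqe]

The data show regressive place assimilation: /n/ → [m] before /b/; /ŋ/ → [m] before /p/; /ɲ/ → [ŋ] before /k/. In each pair only place changes, matching the following consonant, while manner and voice stay constant.
No alternation appears in [ŋempɪɲə]: there the adjacent consonants already agree in place (/m/ and /p/ are both bilabial), so this form is consistent with the same rule.
/ŋ/ is a voiced velar nasal. The following trigger /q/ is uvular, so /ŋ/ must become uvular as well.
The voiced uvular nasal is [ɴ], so /ŋ/ → [ɴ].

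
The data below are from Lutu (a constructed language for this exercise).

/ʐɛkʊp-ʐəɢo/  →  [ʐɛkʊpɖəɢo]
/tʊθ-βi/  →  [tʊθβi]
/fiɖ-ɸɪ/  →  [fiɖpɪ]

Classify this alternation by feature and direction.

progressive manner assimilation

Comparing underlying and surface forms, /ʐ/ → [ɖ] is the alternation; the neighbouring /p/ is constant.
The change fricative → stop matches the manner of the preceding /p/, identifying this as manner assimilation.
Place and voice are unchanged, so the assimilation is partial, not total.
Checking the remaining alternation: /ɸ/ → [p] after /ɖ/ (fricative → stop, matching a stop) — only manner changes, and always toward the preceding segment.
No alternation appears in [tʊθβi]: there the adjacent consonants already agree in manner (/β/ and /θ/ are both fricatives), so this form is consistent with the same rule.
Since the segment that changes follows the conditioning segment, the assimilation is progressive.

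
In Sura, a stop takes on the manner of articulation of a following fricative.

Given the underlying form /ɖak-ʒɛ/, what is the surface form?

The rule targets /k/ (voiceless velar stop), which sits before the trigger /ʒ/ (fricative).
The voiceless velar fricative is [x], so /k/ → [x].

[ɖaxʒɛ]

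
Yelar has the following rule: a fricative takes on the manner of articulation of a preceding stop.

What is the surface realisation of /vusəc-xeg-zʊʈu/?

/x/ is a voiceless velar fricative. The preceding trigger /c/ is a stop, so /x/ must become a stop as well.
A voiceless velar stop is [k], so the surface segment is [k].
At the second juncture, /z/ likewise becomes [d] adjacent to /g/.

[vusəckegdʊʈu]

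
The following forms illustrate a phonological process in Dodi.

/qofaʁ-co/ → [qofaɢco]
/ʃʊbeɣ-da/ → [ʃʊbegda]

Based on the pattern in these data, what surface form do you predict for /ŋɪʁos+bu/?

The data show regressive manner assimilation: /ʁ/ → [ɢ] before /c/; /ɣ/ → [g] before /d/. In each pair only manner changes, matching the following consonant, while place and voice stay constant.
The rule targets /s/ (voiceless alveolar fricative), which sits before the trigger /b/ (stop).
Changing only its manner to stop gives [t] — the voiceless alveolar stop.

[ŋɪʁotbu]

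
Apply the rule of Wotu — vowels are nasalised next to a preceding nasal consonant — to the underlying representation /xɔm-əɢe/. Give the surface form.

/ə/ sits next to the nasal /m/ and is therefore nasalised to [ə̃].

[xɔmə̃ɢe]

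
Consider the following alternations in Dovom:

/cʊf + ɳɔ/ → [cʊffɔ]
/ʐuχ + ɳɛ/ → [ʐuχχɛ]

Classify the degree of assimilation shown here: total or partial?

total assimilation

The segment that alternates is /ɳ/, which surfaces as [f] when adjacent to /f/.
The output [f] is identical to the trigger /f/ — every feature (place, manner, voicing) has been copied — so this is total assimilation.
The remaining alternation confirms this: /ɳ/ → [χ] after /χ/ — in each case the output is a copy of the preceding consonant.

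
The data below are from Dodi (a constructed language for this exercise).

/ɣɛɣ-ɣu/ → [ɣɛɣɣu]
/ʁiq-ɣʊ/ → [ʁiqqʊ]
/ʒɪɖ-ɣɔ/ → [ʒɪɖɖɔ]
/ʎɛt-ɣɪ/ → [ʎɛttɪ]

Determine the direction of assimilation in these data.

progressive

Comparing underlying and surface forms, /ɣ/ → [q] is the alternation; the neighbouring /q/ is constant.
The output [q] is identical to the trigger /q/ — every feature (place, manner, voicing) has been copied — so this is total assimilation.
The other forms behave the same way: /ɣ/ → [ɖ] after /ɖ/; /ɣ/ → [t] after /t/ — in each case the output is a copy of the preceding consonant.
In [ɣɛɣɣu] the two consonants at the boundary are already identical (/ɣ/ + /ɣ/), so the rule applies vacuously and nothing changes.
Since the segment that changes follows the conditioning segment, the assimilation is progressive.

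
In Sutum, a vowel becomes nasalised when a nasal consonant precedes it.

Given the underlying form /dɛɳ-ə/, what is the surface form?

[dɛɳə̃]

The vowel /ə/ is adjacent to the preceding nasal /ɳ/, so it acquires [+nasal] and surfaces as [ə̃].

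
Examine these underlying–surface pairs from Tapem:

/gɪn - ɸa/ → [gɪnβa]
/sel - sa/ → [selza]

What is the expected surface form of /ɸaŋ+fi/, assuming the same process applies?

[ɸaŋvi]

The data show progressive voicing assimilation: /ɸ/ → [β] after /n/; /s/ → [z] after /l/. In each pair only voicing changes, matching the preceding consonant, while place and manner stay constant.
/f/ is a voiceless labiodental fricative. The preceding trigger /ŋ/ is voiced, so /f/ must become voiced as well.
A voiced labiodental fricative is [v], so the surface segment is [v].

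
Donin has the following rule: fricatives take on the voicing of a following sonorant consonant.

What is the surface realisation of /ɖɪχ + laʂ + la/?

[ɖɪʁlaʐla]

/χ/ is a voiceless uvular fricative. The following trigger /l/ is voiced, so /χ/ must become voiced as well.
The voiced uvular fricative is [ʁ], so /χ/ → [ʁ].
The same rule applies at the second boundary: /ʂ/ → [ʐ] next to /l/.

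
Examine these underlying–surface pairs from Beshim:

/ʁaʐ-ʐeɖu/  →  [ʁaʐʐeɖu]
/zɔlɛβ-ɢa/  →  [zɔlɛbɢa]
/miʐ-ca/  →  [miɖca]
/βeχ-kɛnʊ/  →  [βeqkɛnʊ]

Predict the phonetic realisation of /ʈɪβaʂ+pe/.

[ʈɪβaʈpe]

The data show regressive manner assimilation: /β/ → [b] before /ɢ/; /ʐ/ → [ɖ] before /c/; /χ/ → [q] before /k/. In each pair only manner changes, matching the following consonant, while place and voice stay constant.
Nothing changes in [ʁaʐʐeɖu]: there the adjacent consonants already agree in manner (/ʐ/ and /ʐ/ are both fricatives), so this form is consistent with the same rule.
The rule targets /ʂ/ (voiceless retroflex fricative), which sits before the trigger /p/ (stop).
The voiceless retroflex stop is [ʈ], so /ʂ/ → [ʈ].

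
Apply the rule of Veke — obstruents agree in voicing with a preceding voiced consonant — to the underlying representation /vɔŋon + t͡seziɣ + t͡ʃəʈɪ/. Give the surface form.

The rule targets /t͡s/ (voiceless alveolar affricate), which sits after the trigger /n/ (voiced).
The voiced alveolar affricate is [d͡z], so /t͡s/ → [d͡z].
At the second juncture, /t͡ʃ/ likewise becomes [d͡ʒ] adjacent to /ɣ/.

[vɔŋond͡zeziɣd͡ʒəʈɪ]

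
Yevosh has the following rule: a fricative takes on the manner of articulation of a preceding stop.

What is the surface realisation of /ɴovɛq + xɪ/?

/x/ is a voiceless velar fricative. The preceding trigger /q/ is a stop, so /x/ must become a stop as well.
The voiceless velar stop is [k], so /x/ → [k].

[ɴovɛqkɪ]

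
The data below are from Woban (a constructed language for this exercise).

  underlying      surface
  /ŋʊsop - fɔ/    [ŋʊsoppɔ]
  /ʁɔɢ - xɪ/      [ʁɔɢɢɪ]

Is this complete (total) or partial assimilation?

total assimilation

Underlying /f/ is realised as [p] next to /p/; /p/ itself does not change.
The output [p] is identical to the trigger /p/ — every feature (place, manner, voicing) has been copied — so this is total assimilation.
The remaining alternation confirms this: /x/ → [ɢ] after /ɢ/ — in each case the output is a copy of the preceding consonant.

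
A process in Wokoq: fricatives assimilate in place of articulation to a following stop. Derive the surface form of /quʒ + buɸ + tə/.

The rule targets /ʒ/ (voiced postalveolar fricative), which sits before the trigger /b/ (bilabial).
Changing only its place to bilabial gives [β] — the voiced bilabial fricative.
The same rule applies at the second boundary: /ɸ/ → [s] next to /t/.

[quβbustə]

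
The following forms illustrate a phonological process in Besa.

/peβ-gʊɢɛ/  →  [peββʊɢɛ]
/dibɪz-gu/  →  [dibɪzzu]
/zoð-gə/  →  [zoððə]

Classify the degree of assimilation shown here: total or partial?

total assimilation

The segment that alternates is /g/, which surfaces as [β] when adjacent to /β/.
The output [β] is identical to the trigger /β/ — every feature (place, manner, voicing) has been copied — so this is total assimilation.
The remaining alternations confirm this: /g/ → [z] after /z/; /g/ → [ð] after /ð/ — in each case the output is a copy of the preceding consonant.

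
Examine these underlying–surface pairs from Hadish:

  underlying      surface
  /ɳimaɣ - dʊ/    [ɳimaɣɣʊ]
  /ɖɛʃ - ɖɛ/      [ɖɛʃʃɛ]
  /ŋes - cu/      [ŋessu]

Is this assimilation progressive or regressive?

progressive

Comparing underlying and surface forms, /d/ → [ɣ] is the alternation; the neighbouring /ɣ/ is constant.
The output [ɣ] is identical to the trigger /ɣ/ — every feature (place, manner, voicing) has been copied — so this is total assimilation.
The other forms behave the same way: /ɖ/ → [ʃ] after /ʃ/; /c/ → [s] after /s/ — in each case the output is a copy of the preceding consonant.
The trigger is the preceding segment, so the direction is progressive (perseverative).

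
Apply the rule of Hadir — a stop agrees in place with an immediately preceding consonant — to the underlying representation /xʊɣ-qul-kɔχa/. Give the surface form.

The rule targets /q/ (voiceless uvular stop), which sits after the trigger /ɣ/ (velar).
Changing only its place to velar gives [k] — the voiceless velar stop.
The same rule applies at the second boundary: /k/ → [t] next to /l/.

[xʊɣkultɔχa]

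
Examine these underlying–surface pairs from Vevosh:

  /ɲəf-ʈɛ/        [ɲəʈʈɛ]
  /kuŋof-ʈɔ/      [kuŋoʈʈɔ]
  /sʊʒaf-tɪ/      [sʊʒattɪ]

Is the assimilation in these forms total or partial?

total assimilation

The segment that alternates is /f/, which surfaces as [ʈ] when adjacent to /ʈ/.
The output [ʈ] is identical to the trigger /ʈ/ — every feature (place, manner, voicing) has been copied — so this is total assimilation.
The remaining alternation confirms this: /f/ → [t] before /t/ — in each case the output is a copy of the following consonant.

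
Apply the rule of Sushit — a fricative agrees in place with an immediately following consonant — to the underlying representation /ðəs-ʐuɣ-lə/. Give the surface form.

The rule targets /s/ (voiceless alveolar fricative), which sits before the trigger /ʐ/ (retroflex).
A voiceless retroflex fricative is [ʂ], so the surface segment is [ʂ].
The same rule applies at the second boundary: /ɣ/ → [z] next to /l/.

[ðəʂʐuzlə]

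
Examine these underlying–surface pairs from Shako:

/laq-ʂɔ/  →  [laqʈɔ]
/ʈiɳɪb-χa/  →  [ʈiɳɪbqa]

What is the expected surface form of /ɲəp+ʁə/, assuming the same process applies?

The data show progressive manner assimilation: /ʂ/ → [ʈ] after /q/; /χ/ → [q] after /b/. In each pair only manner changes, matching the preceding consonant, while place and voice stay constant.
The rule targets /ʁ/ (voiced uvular fricative), which sits after the trigger /p/ (stop).
A voiced uvular stop is [ɢ], so the surface segment is [ɢ].

[ɲəpɢə]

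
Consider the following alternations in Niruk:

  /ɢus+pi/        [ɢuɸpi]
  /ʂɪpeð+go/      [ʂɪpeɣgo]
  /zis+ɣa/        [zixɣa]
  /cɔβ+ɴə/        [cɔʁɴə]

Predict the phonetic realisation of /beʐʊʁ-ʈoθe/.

[beʐʊʐʈoθe]

The data show regressive place assimilation: /s/ → [ɸ] before /p/; /ð/ → [ɣ] before /g/; /s/ → [x] before /ɣ/; /β/ → [ʁ] before /ɴ/. In each pair only place changes, matching the following consonant, while manner and voice stay constant.
The rule targets /ʁ/ (voiced uvular fricative), which sits before the trigger /ʈ/ (retroflex).
Changing only its place to retroflex gives [ʐ] — the voiced retroflex fricative.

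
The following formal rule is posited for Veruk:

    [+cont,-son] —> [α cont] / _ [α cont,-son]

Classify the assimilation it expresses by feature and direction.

The shared variable α links the value of [cont] on the target to that of the neighbouring obstruent. [cont] distinguishes stops from fricatives — a manner-of-articulation feature — so this is manner assimilation.
Since the environment is written after the underscore, the trigger follows the target; the direction is regressive.

regressive manner assimilation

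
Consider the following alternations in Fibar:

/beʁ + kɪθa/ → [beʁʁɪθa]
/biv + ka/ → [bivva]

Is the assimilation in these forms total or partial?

total assimilation

The segment that alternates is /k/, which surfaces as [ʁ] when adjacent to /ʁ/.
The output [ʁ] is identical to the trigger /ʁ/ — every feature (place, manner, voicing) has been copied — so this is total assimilation.
The remaining alternation confirms this: /k/ → [v] after /v/ — in each case the output is a copy of the preceding consonant.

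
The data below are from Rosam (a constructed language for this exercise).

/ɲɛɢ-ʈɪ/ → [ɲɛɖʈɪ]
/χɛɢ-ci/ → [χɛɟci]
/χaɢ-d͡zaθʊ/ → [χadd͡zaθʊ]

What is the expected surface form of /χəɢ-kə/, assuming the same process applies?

The data show regressive place assimilation: /ɢ/ → [ɖ] before /ʈ/; /ɢ/ → [ɟ] before /c/; /ɢ/ → [d] before /d͡z/. In each pair only place changes, matching the following consonant, while manner and voice stay constant.
The rule targets /ɢ/ (voiced uvular stop), which sits before the trigger /k/ (velar).
The voiced velar stop is [g], so /ɢ/ → [g].

[χəgkə]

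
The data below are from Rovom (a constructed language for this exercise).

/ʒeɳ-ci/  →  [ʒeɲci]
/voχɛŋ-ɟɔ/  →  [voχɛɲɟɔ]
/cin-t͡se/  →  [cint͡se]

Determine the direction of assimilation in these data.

Comparing underlying and surface forms, /ɳ/ → [ɲ] is the alternation; the neighbouring /c/ is constant.
The change retroflex → palatal matches the place of the following /c/, identifying this as place assimilation.
The other alternating form patterns the same way: /ŋ/ → [ɲ] before /ɟ/ (velar → palatal, matching palatal) — only place changes, and always toward the following segment.
Nothing changes in [cint͡se]: there the adjacent consonants already agree in place (/n/ and /t͡s/ are both alveolar), so this form is consistent with the same rule.
Since the segment that changes precedes the conditioning segment, the assimilation is regressive.

regressive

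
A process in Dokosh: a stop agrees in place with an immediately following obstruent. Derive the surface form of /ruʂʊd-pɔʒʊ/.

[ruʂʊbpɔʒʊ]

The rule targets /d/ (voiced alveolar stop), which sits before the trigger /p/ (bilabial).
Changing only its place to bilabial gives [b] — the voiced bilabial stop.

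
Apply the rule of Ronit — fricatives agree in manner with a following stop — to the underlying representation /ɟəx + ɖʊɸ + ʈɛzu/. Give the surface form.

[ɟəkɖʊpʈɛzu]

The rule targets /x/ (voiceless velar fricative), which sits before the trigger /ɖ/ (stop).
Changing only its manner to stop gives [k] — the voiceless velar stop.
At the second juncture, /ɸ/ likewise becomes [p] adjacent to /ʈ/.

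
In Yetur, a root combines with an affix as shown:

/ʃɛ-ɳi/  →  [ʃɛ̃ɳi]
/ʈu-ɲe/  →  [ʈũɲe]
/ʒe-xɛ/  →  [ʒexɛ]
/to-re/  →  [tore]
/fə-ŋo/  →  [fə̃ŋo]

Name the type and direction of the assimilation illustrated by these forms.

The vowel /ɛ/ surfaces as nasalised [ɛ̃] next to the following nasal /ɳ/ — it has acquired the [+nasal] feature of its neighbour.
Likewise in the remaining data: /u/ → [ũ] before /ɲ/; /ə/ → [ə̃] before /ŋ/ — each time a vowel is nasalised next to a following nasal.
No change occurs in [ʒexɛ], [tore] because the vowel at the boundary is adjacent to an oral consonant, not a nasal (/e/ next to /x/; /o/ next to /r/).
Because the conditioning nasal is to the right of the vowel that changes, the process is regressive (anticipatory).

regressive nasality assimilation (vowel nasalisation)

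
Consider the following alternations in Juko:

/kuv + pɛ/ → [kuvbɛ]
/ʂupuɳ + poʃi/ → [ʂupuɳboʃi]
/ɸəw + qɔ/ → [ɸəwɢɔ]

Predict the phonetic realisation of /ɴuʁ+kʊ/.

The data show progressive voicing assimilation: /p/ → [b] after /v/; /p/ → [b] after /ɳ/; /q/ → [ɢ] after /w/. In each pair only voicing changes, matching the preceding consonant, while place and manner stay constant.
/k/ is a voiceless velar stop. The preceding trigger /ʁ/ is voiced, so /k/ must become voiced as well.
The voiced velar stop is [g], so /k/ → [g].

[ɴuʁgʊ]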